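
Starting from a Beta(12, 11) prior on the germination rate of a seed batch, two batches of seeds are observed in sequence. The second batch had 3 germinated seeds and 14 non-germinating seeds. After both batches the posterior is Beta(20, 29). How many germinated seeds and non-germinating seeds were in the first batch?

Sequential conjugate updates are equivalent to a single update on the pooled data, so total successes = posterior α − prior α and total failures = posterior β − prior β.
Total across both batches: 20−12=8 germinated seeds, 29−11=18 non-germinating seeds.
Subtract the second batch: 8−3=5 germinated seeds and 18−14=4 non-germinating seeds.

5 germinated seeds and 4 non-germinating seeds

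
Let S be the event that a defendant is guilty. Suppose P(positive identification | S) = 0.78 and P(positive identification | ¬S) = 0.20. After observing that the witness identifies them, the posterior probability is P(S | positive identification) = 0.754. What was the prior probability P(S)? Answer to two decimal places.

In odds form, posterior odds = prior odds × likelihood ratio, so prior odds = posterior odds ÷ LR.
Posterior odds = 0.754/(1−0.754) = 3.0650. LR = 0.78/0.20 = 3.9000.
Prior odds = 3.0650/3.9000 = 0.7859, so P(S) = 0.7859/(1+0.7859) ≈ 0.44.

P(S) = 0.44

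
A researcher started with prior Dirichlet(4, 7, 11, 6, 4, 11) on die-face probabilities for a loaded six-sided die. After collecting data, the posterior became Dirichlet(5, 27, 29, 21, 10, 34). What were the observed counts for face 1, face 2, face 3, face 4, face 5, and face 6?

counts (1, 20, 18, 15, 6, 23)

For a Dirichlet(α) prior with multinomial counts c, the posterior is Dirichlet(α + c) componentwise.
Counts are posterior − prior componentwise: 5−4=1, 27−7=20, 29−11=18, 21−6=15, 10−4=6, 34−11=23.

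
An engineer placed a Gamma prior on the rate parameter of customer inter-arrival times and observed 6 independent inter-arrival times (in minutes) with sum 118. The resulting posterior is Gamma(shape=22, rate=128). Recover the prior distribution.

Gamma–exponential conjugacy: posterior shape = α + n, posterior rate = β + Σtᵢ.
So α = 22 − 6 = 16 and β = 128 − 118 = 10.

Gamma(shape=16, rate=10)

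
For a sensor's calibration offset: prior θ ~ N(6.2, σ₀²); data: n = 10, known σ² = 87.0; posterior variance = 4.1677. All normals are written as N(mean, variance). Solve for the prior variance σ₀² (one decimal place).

σ₀² = 8.0

Posterior precision equals prior precision plus data precision: 1/σ_n² = 1/σ₀² + n/σ².
So 1/σ₀² = 1/4.1677 − 10/87.0 = 0.239940 − 0.114943 = 0.124997.
Hence σ₀² = 1/0.124997 ≈ 8.0.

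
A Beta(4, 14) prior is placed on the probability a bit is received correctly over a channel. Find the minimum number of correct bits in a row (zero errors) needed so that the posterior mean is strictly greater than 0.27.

After k correct bits and 0 errors the posterior is Beta(4+k, 14), with mean (4+k)/(4+14+k).
Set (4+k)/(18+k) > 0.27 and solve: k > (0.27·18 − 4)/(1 − 0.27) = 1.178.
The smallest integer exceeding 1.178 is 2, and checking k=2: (6)/(20) = 0.3000 > 0.27.

k = 2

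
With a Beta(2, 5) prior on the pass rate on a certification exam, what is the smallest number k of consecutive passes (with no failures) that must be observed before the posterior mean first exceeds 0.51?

k = 4

After k passes and 0 failures the posterior is Beta(2+k, 5), with mean (2+k)/(2+5+k).
Set (2+k)/(7+k) > 0.51 and solve: k > (0.51·7 − 2)/(1 − 0.51) = 3.204.
The smallest integer exceeding 3.204 is 4, and checking k=4: (6)/(11) = 0.5455 > 0.51.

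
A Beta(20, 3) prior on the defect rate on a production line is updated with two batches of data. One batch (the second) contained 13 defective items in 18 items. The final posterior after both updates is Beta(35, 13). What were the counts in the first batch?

2 defective items and 5 good items

Because Beta–binomial updating is additive in the counts, the combined data contributed (α_post−α_prior, β_post−β_prior) successes and failures.
Total across both batches: 35−20=15 defective items, 13−3=10 good items.
Subtract the second batch: 15−13=2 defective items and 10−5=5 good items.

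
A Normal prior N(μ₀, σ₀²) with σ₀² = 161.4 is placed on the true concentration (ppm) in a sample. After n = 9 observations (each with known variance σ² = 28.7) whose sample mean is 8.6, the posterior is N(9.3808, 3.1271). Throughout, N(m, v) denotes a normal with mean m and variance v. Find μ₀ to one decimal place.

With known observation variance, the Normal–Normal posterior has precision τ_n = τ₀ + n/σ² and mean μ_n = (τ₀μ₀ + (n/σ²)x̄)/τ_n.
Here τ₀ = 1/161.4 = 0.006196 and τ_data = 9/28.7 = 0.313589, so τ_n = 0.319785.
Rearranging for μ₀: μ₀ = (μ_n·τ_n − τ_data·x̄)/τ₀ = (9.3808·0.319785 − 0.313589·8.6) / 0.006196 = 0.302974/0.006196 ≈ 48.9.

μ₀ = 48.9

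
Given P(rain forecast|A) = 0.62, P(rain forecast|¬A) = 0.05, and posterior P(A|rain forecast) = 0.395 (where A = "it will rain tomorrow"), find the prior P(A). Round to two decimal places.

Bayes' rule in odds form gives O(A|E) = O(A)·[P(E|A)/P(E|¬A)], hence O(A) = O(A|E)/LR.
Posterior odds = 0.395/(1−0.395) = 0.6529. LR = 0.62/0.05 = 12.4000.
Prior odds = 0.6529/12.4000 = 0.0527, so P(A) = 0.0527/(1+0.0527) ≈ 0.05.

P(A) = 0.05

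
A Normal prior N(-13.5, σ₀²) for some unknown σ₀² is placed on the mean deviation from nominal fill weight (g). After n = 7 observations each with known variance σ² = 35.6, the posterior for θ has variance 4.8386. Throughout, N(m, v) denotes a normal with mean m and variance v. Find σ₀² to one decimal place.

For the Normal–Normal model with known σ², precisions add: τ_n = τ₀ + n/σ².
So 1/σ₀² = 1/4.8386 − 7/35.6 = 0.206671 − 0.196629 = 0.010042.
Hence σ₀² = 1/0.010042 ≈ 99.6.

σ₀² = 99.6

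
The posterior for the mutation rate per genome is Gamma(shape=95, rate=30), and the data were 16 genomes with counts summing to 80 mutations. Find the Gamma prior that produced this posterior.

Gamma(shape=15, rate=14)

Gamma–Poisson conjugacy: posterior shape = α + Σxᵢ, posterior rate = β + n.
So α = 95 − 80 = 15 and β = 30 − 16 = 14.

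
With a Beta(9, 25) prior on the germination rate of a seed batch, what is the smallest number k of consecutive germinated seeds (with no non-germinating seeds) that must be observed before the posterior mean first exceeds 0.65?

k = 38

After k germinated seeds and 0 non-germinating seeds the posterior is Beta(9+k, 25), with mean (9+k)/(9+25+k).
Set (9+k)/(34+k) > 0.65 and solve: k > (0.65·34 − 9)/(1 − 0.65) = 37.429.
The smallest integer exceeding 37.429 is 38.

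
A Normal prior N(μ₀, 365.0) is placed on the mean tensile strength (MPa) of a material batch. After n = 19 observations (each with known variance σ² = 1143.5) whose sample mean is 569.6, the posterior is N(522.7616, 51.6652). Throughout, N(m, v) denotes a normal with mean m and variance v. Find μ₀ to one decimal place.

μ₀ = 238.7

With known observation variance, the Normal–Normal posterior has precision τ_n = τ₀ + n/σ² and mean μ_n = (τ₀μ₀ + (n/σ²)x̄)/τ_n.
Here τ₀ = 1/365.0 = 0.002740 and τ_data = 19/1143.5 = 0.016616, so τ_n = 0.019356.
Rearranging for μ₀: μ₀ = (μ_n·τ_n − τ_data·x̄)/τ₀ = (522.7616·0.019356 − 0.016616·569.6) / 0.002740 = 0.654100/0.002740 ≈ 238.7.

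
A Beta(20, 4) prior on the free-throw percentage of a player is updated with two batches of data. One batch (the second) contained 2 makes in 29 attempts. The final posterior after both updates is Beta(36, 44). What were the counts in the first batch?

14 makes and 13 misses

Because Beta–binomial updating is additive in the counts, the combined data contributed (α_post−α_prior, β_post−β_prior) successes and failures.
Total across both batches: 36−20=16 makes, 44−4=40 misses.
Subtract the second batch: 16−2=14 makes and 40−27=13 misses.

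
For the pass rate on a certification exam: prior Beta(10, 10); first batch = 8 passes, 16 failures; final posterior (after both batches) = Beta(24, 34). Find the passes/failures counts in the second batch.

6 passes and 8 failures

Because Beta–binomial updating is additive in the counts, the combined data contributed (α_post−α_prior, β_post−β_prior) successes and failures.
Total across both batches: 24−10=14 passes, 34−10=24 failures.
Subtract the first batch: 14−8=6 passes and 24−16=8 failures.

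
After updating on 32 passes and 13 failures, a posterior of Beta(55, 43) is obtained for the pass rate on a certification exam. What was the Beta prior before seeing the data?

A Beta(a, b) prior with s successes and f failures in binomial data gives a Beta(a+s, b+f) posterior.
So a = 55 − 32 = 23 and b = 43 − 13 = 30.

Beta(23, 30)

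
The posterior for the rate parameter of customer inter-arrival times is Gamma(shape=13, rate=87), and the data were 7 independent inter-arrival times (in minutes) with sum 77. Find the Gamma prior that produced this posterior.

Gamma(shape=6, rate=10)

Gamma–exponential conjugacy: posterior shape = α + n, posterior rate = β + Σtᵢ.
So α = 13 − 7 = 6 and β = 87 − 77 = 10.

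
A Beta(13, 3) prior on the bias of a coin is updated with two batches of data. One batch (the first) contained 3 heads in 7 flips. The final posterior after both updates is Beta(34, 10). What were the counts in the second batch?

Because Beta–binomial updating is additive in the counts, the combined data contributed (α_post−α_prior, β_post−β_prior) successes and failures.
Total across both batches: 34−13=21 heads, 10−3=7 tails.
Subtract the first batch: 21−3=18 heads and 7−4=3 tails.

18 heads and 3 tails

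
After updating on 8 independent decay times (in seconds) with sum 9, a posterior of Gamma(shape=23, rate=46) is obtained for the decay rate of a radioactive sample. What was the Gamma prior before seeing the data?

Gamma–exponential conjugacy: posterior shape = α + n, posterior rate = β + Σtᵢ.
So α = 23 − 8 = 15 and β = 46 − 9 = 37.

Gamma(shape=15, rate=37)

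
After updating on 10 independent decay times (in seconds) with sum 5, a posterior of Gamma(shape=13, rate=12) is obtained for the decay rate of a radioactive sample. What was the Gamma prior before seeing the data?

Gamma(shape=3, rate=7)

Gamma–exponential conjugacy: posterior shape = α + n, posterior rate = β + Σtᵢ.
So α = 13 − 10 = 3 and β = 12 − 5 = 7.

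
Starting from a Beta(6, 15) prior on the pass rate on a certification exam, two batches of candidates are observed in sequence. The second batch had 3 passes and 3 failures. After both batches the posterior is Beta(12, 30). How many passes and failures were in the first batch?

Sequential conjugate updates are equivalent to a single update on the pooled data, so total successes = posterior α − prior α and total failures = posterior β − prior β.
Total across both batches: 12−6=6 passes, 30−15=15 failures.
Subtract the second batch: 6−3=3 passes and 15−3=12 failures.

3 passes and 12 failures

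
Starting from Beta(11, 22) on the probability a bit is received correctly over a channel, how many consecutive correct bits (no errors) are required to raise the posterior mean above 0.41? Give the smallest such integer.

k = 5

After k correct bits and 0 errors the posterior is Beta(11+k, 22), with mean (11+k)/(11+22+k).
Set (11+k)/(33+k) > 0.41 and solve: k > (0.41·33 − 11)/(1 − 0.41) = 4.288.
The smallest integer exceeding 4.288 is 5.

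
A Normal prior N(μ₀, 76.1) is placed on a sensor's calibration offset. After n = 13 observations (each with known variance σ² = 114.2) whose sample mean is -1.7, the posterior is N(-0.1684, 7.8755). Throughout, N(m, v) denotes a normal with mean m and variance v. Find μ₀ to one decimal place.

μ₀ = 13.1

The posterior mean is a precision-weighted average: μ_n = (τ₀μ₀ + τ_data·x̄)/(τ₀+τ_data), with τ₀=1/σ₀² and τ_data=n/σ².
Here τ₀ = 1/76.1 = 0.013141 and τ_data = 13/114.2 = 0.113835, so τ_n = 0.126976.
Rearranging for μ₀: μ₀ = (μ_n·τ_n − τ_data·x̄)/τ₀ = (-0.1684·0.126976 − 0.113835·-1.7) / 0.013141 = 0.172137/0.013141 ≈ 13.1.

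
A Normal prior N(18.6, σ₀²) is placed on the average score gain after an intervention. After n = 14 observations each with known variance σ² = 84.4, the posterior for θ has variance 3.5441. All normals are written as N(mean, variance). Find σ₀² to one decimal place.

For the Normal–Normal model with known σ², precisions add: τ_n = τ₀ + n/σ².
So 1/σ₀² = 1/3.5441 − 14/84.4 = 0.282159 − 0.165877 = 0.116282.
Hence σ₀² = 1/0.116282 ≈ 8.6.

σ₀² = 8.6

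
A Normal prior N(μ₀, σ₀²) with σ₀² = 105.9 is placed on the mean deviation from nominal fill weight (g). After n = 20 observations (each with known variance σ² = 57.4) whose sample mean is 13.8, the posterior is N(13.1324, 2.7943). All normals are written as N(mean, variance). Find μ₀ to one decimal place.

With known observation variance, the Normal–Normal posterior has precision τ_n = τ₀ + n/σ² and mean μ_n = (τ₀μ₀ + (n/σ²)x̄)/τ_n.
Here τ₀ = 1/105.9 = 0.009443 and τ_data = 20/57.4 = 0.348432, so τ_n = 0.357875.
Rearranging for μ₀: μ₀ = (μ_n·τ_n − τ_data·x̄)/τ₀ = (13.1324·0.357875 − 0.348432·13.8) / 0.009443 = -0.108604/0.009443 ≈ -11.5.

μ₀ = -11.5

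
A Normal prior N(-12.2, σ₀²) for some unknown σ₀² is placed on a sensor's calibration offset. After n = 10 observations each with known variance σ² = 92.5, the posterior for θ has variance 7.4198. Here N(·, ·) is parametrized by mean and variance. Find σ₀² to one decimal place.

σ₀² = 37.5

For the Normal–Normal model with known σ², precisions add: τ_n = τ₀ + n/σ².
So 1/σ₀² = 1/7.4198 − 10/92.5 = 0.134775 − 0.108108 = 0.026667.
Hence σ₀² = 1/0.026667 ≈ 37.5.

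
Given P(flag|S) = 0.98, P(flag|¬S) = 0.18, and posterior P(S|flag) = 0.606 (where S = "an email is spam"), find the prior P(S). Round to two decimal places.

P(S) = 0.22

Bayes' rule in odds form gives O(S|E) = O(S)·[P(E|S)/P(E|¬S)], hence O(S) = O(S|E)/LR.
Posterior odds = 0.606/(1−0.606) = 1.5381. LR = 0.98/0.18 = 5.4444.
Prior odds = 1.5381/5.4444 = 0.2825, so P(S) = 0.2825/(1+0.2825) ≈ 0.22.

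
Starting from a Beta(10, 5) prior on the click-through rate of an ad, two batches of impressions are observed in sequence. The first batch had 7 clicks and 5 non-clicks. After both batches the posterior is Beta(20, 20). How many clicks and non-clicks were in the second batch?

3 clicks and 10 non-clicks

Because Beta–binomial updating is additive in the counts, the combined data contributed (α_post−α_prior, β_post−β_prior) successes and failures.
Total across both batches: 20−10=10 clicks, 20−5=15 non-clicks.
Subtract the first batch: 10−7=3 clicks and 15−5=10 non-clicks.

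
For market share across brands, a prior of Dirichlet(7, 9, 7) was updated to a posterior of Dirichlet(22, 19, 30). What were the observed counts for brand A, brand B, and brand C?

For a Dirichlet(α) prior with multinomial counts c, the posterior is Dirichlet(α + c) componentwise.
Counts are posterior − prior componentwise: 22−7=15, 19−9=10, 30−7=23.

counts (15, 10, 23)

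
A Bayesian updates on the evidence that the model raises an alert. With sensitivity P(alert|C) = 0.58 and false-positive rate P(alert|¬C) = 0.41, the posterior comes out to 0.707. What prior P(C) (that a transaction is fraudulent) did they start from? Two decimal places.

In odds form, posterior odds = prior odds × likelihood ratio, so prior odds = posterior odds ÷ LR.
Posterior odds = 0.707/(1−0.707) = 2.4130. LR = 0.58/0.41 = 1.4146.
Prior odds = 2.4130/1.4146 = 1.7058, so P(C) = 1.7058/(1+1.7058) ≈ 0.63.

P(C) = 0.63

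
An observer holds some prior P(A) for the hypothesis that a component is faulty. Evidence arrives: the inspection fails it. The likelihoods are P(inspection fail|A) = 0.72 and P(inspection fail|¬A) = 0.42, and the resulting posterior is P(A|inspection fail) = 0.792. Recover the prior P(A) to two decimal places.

P(A) = 0.69

In odds form, posterior odds = prior odds × likelihood ratio, so prior odds = posterior odds ÷ LR.
Posterior odds = 0.792/(1−0.792) = 3.8077. LR = 0.72/0.42 = 1.7143.
Prior odds = 3.8077/1.7143 = 2.2211, so P(A) = 2.2211/(1+2.2211) ≈ 0.69.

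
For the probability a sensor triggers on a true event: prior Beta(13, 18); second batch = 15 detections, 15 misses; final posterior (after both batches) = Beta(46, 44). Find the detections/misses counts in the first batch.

18 detections and 11 misses

Sequential conjugate updates are equivalent to a single update on the pooled data, so total successes = posterior α − prior α and total failures = posterior β − prior β.
Total across both batches: 46−13=33 detections, 44−18=26 misses.
Subtract the second batch: 33−15=18 detections and 26−15=11 misses.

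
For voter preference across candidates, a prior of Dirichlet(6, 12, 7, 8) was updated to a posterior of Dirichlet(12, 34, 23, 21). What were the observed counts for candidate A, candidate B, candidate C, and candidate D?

For a Dirichlet(α) prior with multinomial counts c, the posterior is Dirichlet(α + c) componentwise.
Counts are posterior − prior componentwise: 12−6=6, 34−12=22, 23−7=16, 21−8=13.

counts (6, 22, 16, 13)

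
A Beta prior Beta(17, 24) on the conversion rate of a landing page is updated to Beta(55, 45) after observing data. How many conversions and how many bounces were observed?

38 conversions and 21 bounces

Beta is conjugate to the binomial likelihood: posterior = Beta(α+s, β+f).
Match parameters: s=55−17=38, f=45−24=21.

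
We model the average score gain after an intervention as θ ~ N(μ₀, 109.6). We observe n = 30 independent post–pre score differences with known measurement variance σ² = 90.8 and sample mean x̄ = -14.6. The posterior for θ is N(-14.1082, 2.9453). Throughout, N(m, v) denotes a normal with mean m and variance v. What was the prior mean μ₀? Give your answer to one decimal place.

The posterior mean is a precision-weighted average: μ_n = (τ₀μ₀ + τ_data·x̄)/(τ₀+τ_data), with τ₀=1/σ₀² and τ_data=n/σ².
Here τ₀ = 1/109.6 = 0.009124 and τ_data = 30/90.8 = 0.330396, so τ_n = 0.339520.
Rearranging for μ₀: μ₀ = (μ_n·τ_n − τ_data·x̄)/τ₀ = (-14.1082·0.339520 − 0.330396·-14.6) / 0.009124 = 0.033766/0.009124 ≈ 3.7.

μ₀ = 3.7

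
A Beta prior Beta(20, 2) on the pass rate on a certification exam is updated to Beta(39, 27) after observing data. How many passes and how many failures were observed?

19 passes and 25 failures

Under Beta–binomial conjugacy the posterior parameters are (α+s, β+f).
Match parameters: s=39−20=19, f=27−2=25.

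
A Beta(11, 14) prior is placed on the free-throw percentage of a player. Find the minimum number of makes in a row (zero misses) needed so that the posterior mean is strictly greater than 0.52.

After k makes and 0 misses the posterior is Beta(11+k, 14), with mean (11+k)/(11+14+k).
Set (11+k)/(25+k) > 0.52 and solve: k > (0.52·25 − 11)/(1 − 0.52) = 4.167.
The smallest integer exceeding 4.167 is 5, and checking k=5: (16)/(30) = 0.5333 > 0.52.

k = 5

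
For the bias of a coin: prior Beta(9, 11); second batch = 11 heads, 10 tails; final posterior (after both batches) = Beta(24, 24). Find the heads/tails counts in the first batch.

4 heads and 3 tails

Because Beta–binomial updating is additive in the counts, the combined data contributed (α_post−α_prior, β_post−β_prior) successes and failures.
Total across both batches: 24−9=15 heads, 24−11=13 tails.
Subtract the second batch: 15−11=4 heads and 13−10=3 tails.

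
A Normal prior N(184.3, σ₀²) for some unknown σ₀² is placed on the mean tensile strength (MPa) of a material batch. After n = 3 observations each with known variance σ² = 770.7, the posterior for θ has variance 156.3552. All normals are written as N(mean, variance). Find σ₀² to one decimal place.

For the Normal–Normal model with known σ², precisions add: τ_n = τ₀ + n/σ².
So 1/σ₀² = 1/156.3552 − 3/770.7 = 0.006396 − 0.003893 = 0.002503.
Hence σ₀² = 1/0.002503 ≈ 399.5.

σ₀² = 399.5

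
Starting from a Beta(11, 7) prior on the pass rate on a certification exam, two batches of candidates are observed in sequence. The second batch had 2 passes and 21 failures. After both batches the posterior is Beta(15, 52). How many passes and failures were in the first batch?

Sequential conjugate updates are equivalent to a single update on the pooled data, so total successes = posterior α − prior α and total failures = posterior β − prior β.
Total across both batches: 15−11=4 passes, 52−7=45 failures.
Subtract the second batch: 4−2=2 passes and 45−21=24 failures.

2 passes and 24 failures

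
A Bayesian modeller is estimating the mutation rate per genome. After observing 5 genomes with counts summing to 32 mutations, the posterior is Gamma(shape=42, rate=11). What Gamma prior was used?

Gamma(shape=10, rate=6)

Gamma–Poisson conjugacy: posterior shape = α + Σxᵢ, posterior rate = β + n.
So α = 42 − 32 = 10 and β = 11 − 5 = 6.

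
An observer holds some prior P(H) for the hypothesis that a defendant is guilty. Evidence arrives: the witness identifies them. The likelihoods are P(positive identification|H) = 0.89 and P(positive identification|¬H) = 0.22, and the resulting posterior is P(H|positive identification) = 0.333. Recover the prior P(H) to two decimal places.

P(H) = 0.11

In odds form, posterior odds = prior odds × likelihood ratio, so prior odds = posterior odds ÷ LR.
Posterior odds = 0.333/(1−0.333) = 0.4993. LR = 0.89/0.22 = 4.0455.
Prior odds = 0.4993/4.0455 = 0.1234, so P(H) = 0.1234/(1+0.1234) ≈ 0.11.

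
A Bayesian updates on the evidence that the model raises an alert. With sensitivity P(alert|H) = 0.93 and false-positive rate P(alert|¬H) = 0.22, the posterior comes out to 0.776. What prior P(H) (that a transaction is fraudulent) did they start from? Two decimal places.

P(H) = 0.45

In odds form, posterior odds = prior odds × likelihood ratio, so prior odds = posterior odds ÷ LR.
Posterior odds = 0.776/(1−0.776) = 3.4643. LR = 0.93/0.22 = 4.2273.
Prior odds = 3.4643/4.2273 = 0.8195, so P(H) = 0.8195/(1+0.8195) ≈ 0.45.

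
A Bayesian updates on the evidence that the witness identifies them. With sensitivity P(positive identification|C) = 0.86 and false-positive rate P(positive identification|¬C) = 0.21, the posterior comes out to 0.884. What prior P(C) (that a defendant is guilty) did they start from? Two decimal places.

In odds form, posterior odds = prior odds × likelihood ratio, so prior odds = posterior odds ÷ LR.
Posterior odds = 0.884/(1−0.884) = 7.6207. LR = 0.86/0.21 = 4.0952.
Prior odds = 7.6207/4.0952 = 1.8609, so P(C) = 1.8609/(1+1.8609) ≈ 0.65.

P(C) = 0.65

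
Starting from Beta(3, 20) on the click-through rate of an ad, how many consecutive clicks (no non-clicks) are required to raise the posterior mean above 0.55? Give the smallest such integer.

k = 22

After k clicks and 0 non-clicks the posterior is Beta(3+k, 20), with mean (3+k)/(3+20+k).
Set (3+k)/(23+k) > 0.55 and solve: k > (0.55·23 − 3)/(1 − 0.55) = 21.444.
The smallest integer exceeding 21.444 is 22.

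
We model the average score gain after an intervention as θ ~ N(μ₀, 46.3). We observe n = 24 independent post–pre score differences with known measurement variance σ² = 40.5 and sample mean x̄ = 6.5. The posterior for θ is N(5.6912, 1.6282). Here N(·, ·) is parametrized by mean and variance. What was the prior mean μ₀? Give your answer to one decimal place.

With known observation variance, the Normal–Normal posterior has precision τ_n = τ₀ + n/σ² and mean μ_n = (τ₀μ₀ + (n/σ²)x̄)/τ_n.
Here τ₀ = 1/46.3 = 0.021598 and τ_data = 24/40.5 = 0.592593, so τ_n = 0.614191.
Rearranging for μ₀: μ₀ = (μ_n·τ_n − τ_data·x̄)/τ₀ = (5.6912·0.614191 − 0.592593·6.5) / 0.021598 = -0.356371/0.021598 ≈ -16.5.

μ₀ = -16.5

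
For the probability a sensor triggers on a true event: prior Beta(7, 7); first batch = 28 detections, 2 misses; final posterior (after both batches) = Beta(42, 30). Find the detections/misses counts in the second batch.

7 detections and 21 misses

Sequential conjugate updates are equivalent to a single update on the pooled data, so total successes = posterior α − prior α and total failures = posterior β − prior β.
Total across both batches: 42−7=35 detections, 30−7=23 misses.
Subtract the first batch: 35−28=7 detections and 23−2=21 misses.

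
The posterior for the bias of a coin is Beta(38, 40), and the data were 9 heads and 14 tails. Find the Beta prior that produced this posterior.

A Beta(a, b) prior with s successes and f failures in binomial data gives a Beta(a+s, b+f) posterior.
Subtract the data counts: 38−9=29, 40−14=26.

Beta(29, 26)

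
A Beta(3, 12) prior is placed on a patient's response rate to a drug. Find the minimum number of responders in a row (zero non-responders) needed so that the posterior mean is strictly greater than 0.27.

After k responders and 0 non-responders the posterior is Beta(3+k, 12), with mean (3+k)/(3+12+k).
Set (3+k)/(15+k) > 0.27 and solve: k > (0.27·15 − 3)/(1 − 0.27) = 1.438.
The smallest integer exceeding 1.438 is 2.

k = 2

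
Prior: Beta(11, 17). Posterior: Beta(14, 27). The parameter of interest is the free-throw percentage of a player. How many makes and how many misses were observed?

3 makes and 10 misses

Beta is conjugate to the binomial likelihood: posterior = Beta(a+s, b+f).
Match parameters: s=14−11=3, f=27−17=10.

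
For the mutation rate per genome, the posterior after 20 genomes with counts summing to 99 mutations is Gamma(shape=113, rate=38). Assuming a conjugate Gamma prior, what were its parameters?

Gamma(shape=14, rate=18)

Gamma–Poisson conjugacy: posterior shape = α + Σxᵢ, posterior rate = β + n.
So α = 113 − 99 = 14 and β = 38 − 20 = 18.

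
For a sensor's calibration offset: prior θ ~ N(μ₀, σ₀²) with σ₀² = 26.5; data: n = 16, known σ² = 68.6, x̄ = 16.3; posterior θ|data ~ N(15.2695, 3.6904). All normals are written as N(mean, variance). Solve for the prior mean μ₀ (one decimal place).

μ₀ = 8.9

With known observation variance, the Normal–Normal posterior has precision τ_n = τ₀ + n/σ² and mean μ_n = (τ₀μ₀ + (n/σ²)x̄)/τ_n.
Here τ₀ = 1/26.5 = 0.037736 and τ_data = 16/68.6 = 0.233236, so τ_n = 0.270972.
Rearranging for μ₀: μ₀ = (μ_n·τ_n − τ_data·x̄)/τ₀ = (15.2695·0.270972 − 0.233236·16.3) / 0.037736 = 0.335860/0.037736 ≈ 8.9.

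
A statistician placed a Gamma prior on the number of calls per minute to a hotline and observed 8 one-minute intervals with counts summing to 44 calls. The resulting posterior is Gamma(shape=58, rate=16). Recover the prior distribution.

A Gamma(α, β) prior (rate parametrization) on a Poisson rate with n observations summing to S gives posterior Gamma(α+S, β+n).
So α = 58 − 44 = 14 and β = 16 − 8 = 8.

Gamma(shape=14, rate=8)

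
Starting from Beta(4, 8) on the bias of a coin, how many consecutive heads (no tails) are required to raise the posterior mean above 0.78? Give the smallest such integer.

After k heads and 0 tails the posterior is Beta(4+k, 8), with mean (4+k)/(4+8+k).
Set (4+k)/(12+k) > 0.78 and solve: k > (0.78·12 − 4)/(1 − 0.78) = 24.364.
The smallest integer exceeding 24.364 is 25, and checking k=25: (29)/(37) = 0.7838 > 0.78.

k = 25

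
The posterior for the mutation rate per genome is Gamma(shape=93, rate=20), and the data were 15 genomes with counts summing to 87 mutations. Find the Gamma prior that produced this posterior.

A Gamma(α, β) prior (rate parametrization) on a Poisson rate with n observations summing to S gives posterior Gamma(α+S, β+n).
So α = 93 − 87 = 6 and β = 20 − 15 = 5.

Gamma(shape=6, rate=5)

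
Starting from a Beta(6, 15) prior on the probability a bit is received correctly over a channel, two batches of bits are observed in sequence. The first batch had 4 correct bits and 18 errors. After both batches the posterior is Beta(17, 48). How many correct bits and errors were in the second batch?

7 correct bits and 15 errors

Sequential conjugate updates are equivalent to a single update on the pooled data, so total successes = posterior α − prior α and total failures = posterior β − prior β.
Total across both batches: 17−6=11 correct bits, 48−15=33 errors.
Subtract the first batch: 11−4=7 correct bits and 33−18=15 errors.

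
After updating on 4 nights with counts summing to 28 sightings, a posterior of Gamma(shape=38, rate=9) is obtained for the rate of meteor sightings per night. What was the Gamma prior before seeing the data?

Gamma(shape=10, rate=5)

A Gamma(α, β) prior (rate parametrization) on a Poisson rate with n observations summing to S gives posterior Gamma(α+S, β+n).
So α = 38 − 28 = 10 and β = 9 − 4 = 5.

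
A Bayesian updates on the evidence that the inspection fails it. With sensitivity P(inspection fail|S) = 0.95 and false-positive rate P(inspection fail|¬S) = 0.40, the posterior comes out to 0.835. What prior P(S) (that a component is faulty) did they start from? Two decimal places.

P(S) = 0.68

Bayes' rule in odds form gives O(S|E) = O(S)·[P(E|S)/P(E|¬S)], hence O(S) = O(S|E)/LR.
Posterior odds = 0.835/(1−0.835) = 5.0606. LR = 0.95/0.40 = 2.3750.
Prior odds = 5.0606/2.3750 = 2.1308, so P(S) = 2.1308/(1+2.1308) ≈ 0.68.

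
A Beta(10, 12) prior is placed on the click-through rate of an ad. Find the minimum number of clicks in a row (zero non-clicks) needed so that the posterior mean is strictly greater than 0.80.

After k clicks and 0 non-clicks the posterior is Beta(10+k, 12), with mean (10+k)/(10+12+k).
Set (10+k)/(22+k) > 0.80 and solve: k > (0.80·22 − 10)/(1 − 0.80) = 38.000.
The smallest integer exceeding 38.000 is 39.

k = 39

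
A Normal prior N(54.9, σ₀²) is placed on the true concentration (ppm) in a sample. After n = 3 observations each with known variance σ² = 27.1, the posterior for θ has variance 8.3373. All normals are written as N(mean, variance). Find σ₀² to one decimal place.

σ₀² = 108.2

Posterior precision equals prior precision plus data precision: 1/σ_n² = 1/σ₀² + n/σ².
So 1/σ₀² = 1/8.3373 − 3/27.1 = 0.119943 − 0.110701 = 0.009242.
Hence σ₀² = 1/0.009242 ≈ 108.2.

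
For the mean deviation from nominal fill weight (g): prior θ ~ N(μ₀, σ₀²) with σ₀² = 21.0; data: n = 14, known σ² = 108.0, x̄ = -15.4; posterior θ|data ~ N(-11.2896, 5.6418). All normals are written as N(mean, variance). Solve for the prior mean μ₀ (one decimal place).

With known observation variance, the Normal–Normal posterior has precision τ_n = τ₀ + n/σ² and mean μ_n = (τ₀μ₀ + (n/σ²)x̄)/τ_n.
Here τ₀ = 1/21.0 = 0.047619 and τ_data = 14/108.0 = 0.129630, so τ_n = 0.177249.
Rearranging for μ₀: μ₀ = (μ_n·τ_n − τ_data·x̄)/τ₀ = (-11.2896·0.177249 − 0.129630·-15.4) / 0.047619 = -0.004768/0.047619 ≈ -0.1.

μ₀ = -0.1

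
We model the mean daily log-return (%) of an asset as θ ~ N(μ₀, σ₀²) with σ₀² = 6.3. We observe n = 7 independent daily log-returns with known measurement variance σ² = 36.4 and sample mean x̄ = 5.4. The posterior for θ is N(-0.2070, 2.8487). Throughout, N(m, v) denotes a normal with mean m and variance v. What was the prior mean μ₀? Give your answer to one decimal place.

μ₀ = -7.0

The posterior mean is a precision-weighted average: μ_n = (τ₀μ₀ + τ_data·x̄)/(τ₀+τ_data), with τ₀=1/σ₀² and τ_data=n/σ².
Here τ₀ = 1/6.3 = 0.158730 and τ_data = 7/36.4 = 0.192308, so τ_n = 0.351038.
Rearranging for μ₀: μ₀ = (μ_n·τ_n − τ_data·x̄)/τ₀ = (-0.2070·0.351038 − 0.192308·5.4) / 0.158730 = -1.111128/0.158730 ≈ -7.0.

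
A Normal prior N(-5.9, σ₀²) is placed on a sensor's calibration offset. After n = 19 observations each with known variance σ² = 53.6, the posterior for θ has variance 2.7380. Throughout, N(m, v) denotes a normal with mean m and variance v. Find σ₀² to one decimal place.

Posterior precision equals prior precision plus data precision: 1/σ_n² = 1/σ₀² + n/σ².
So 1/σ₀² = 1/2.7380 − 19/53.6 = 0.365230 − 0.354478 = 0.010752.
Hence σ₀² = 1/0.010752 ≈ 93.0.

σ₀² = 93.0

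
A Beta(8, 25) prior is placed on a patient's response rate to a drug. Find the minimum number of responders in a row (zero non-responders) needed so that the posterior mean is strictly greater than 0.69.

After k responders and 0 non-responders the posterior is Beta(8+k, 25), with mean (8+k)/(8+25+k).
Set (8+k)/(33+k) > 0.69 and solve: k > (0.69·33 − 8)/(1 − 0.69) = 47.645.
The smallest integer exceeding 47.645 is 48, and checking k=48: (56)/(81) = 0.6914 > 0.69.

k = 48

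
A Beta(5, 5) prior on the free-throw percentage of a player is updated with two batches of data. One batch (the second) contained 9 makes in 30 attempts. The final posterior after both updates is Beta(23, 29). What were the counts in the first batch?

Sequential conjugate updates are equivalent to a single update on the pooled data, so total successes = posterior α − prior α and total failures = posterior β − prior β.
Total across both batches: 23−5=18 makes, 29−5=24 misses.
Subtract the second batch: 18−9=9 makes and 24−21=3 misses.

9 makes and 3 misses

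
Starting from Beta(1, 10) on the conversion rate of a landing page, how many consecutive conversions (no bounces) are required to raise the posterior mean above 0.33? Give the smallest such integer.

After k conversions and 0 bounces the posterior is Beta(1+k, 10), with mean (1+k)/(1+10+k).
Set (1+k)/(11+k) > 0.33 and solve: k > (0.33·11 − 1)/(1 − 0.33) = 3.925.
The smallest integer exceeding 3.925 is 4, and checking k=4: (5)/(15) = 0.3333 > 0.33.

k = 4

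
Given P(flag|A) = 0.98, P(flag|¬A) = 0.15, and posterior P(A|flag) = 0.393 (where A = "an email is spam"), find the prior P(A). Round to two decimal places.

P(A) = 0.09

In odds form, posterior odds = prior odds × likelihood ratio, so prior odds = posterior odds ÷ LR.
Posterior odds = 0.393/(1−0.393) = 0.6474. LR = 0.98/0.15 = 6.5333.
Prior odds = 0.6474/6.5333 = 0.0991, so P(A) = 0.0991/(1+0.0991) ≈ 0.09.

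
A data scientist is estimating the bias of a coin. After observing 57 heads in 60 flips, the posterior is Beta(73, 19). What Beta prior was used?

Under Beta–binomial conjugacy the posterior parameters are (a+s, b+f).
Subtract the data counts: 73−57=16, 19−3=16.

Beta(16, 16)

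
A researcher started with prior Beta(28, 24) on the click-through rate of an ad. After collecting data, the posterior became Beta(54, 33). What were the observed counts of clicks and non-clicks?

A Beta(α, β) prior with s successes and f failures in binomial data gives a Beta(α+s, β+f) posterior.
So s = 54 − 28 = 26 and f = 33 − 24 = 9.

26 clicks and 9 non-clicks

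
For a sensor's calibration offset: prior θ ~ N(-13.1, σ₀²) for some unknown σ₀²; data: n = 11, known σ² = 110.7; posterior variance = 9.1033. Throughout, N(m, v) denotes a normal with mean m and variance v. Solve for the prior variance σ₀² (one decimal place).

For the Normal–Normal model with known σ², precisions add: τ_n = τ₀ + n/σ².
So 1/σ₀² = 1/9.1033 − 11/110.7 = 0.109850 − 0.099368 = 0.010482.
Hence σ₀² = 1/0.010482 ≈ 95.4.

σ₀² = 95.4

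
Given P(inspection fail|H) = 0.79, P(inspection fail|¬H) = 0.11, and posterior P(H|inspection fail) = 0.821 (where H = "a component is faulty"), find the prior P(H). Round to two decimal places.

P(H) = 0.39

In odds form, posterior odds = prior odds × likelihood ratio, so prior odds = posterior odds ÷ LR.
Posterior odds = 0.821/(1−0.821) = 4.5866. LR = 0.79/0.11 = 7.1818.
Prior odds = 4.5866/7.1818 = 0.6386, so P(H) = 0.6386/(1+0.6386) ≈ 0.39.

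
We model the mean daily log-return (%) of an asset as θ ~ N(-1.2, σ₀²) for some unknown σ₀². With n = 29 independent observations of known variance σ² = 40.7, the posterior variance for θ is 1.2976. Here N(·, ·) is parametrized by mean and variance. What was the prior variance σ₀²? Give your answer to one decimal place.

Posterior precision equals prior precision plus data precision: 1/σ_n² = 1/σ₀² + n/σ².
So 1/σ₀² = 1/1.2976 − 29/40.7 = 0.770654 − 0.712531 = 0.058123.
Hence σ₀² = 1/0.058123 ≈ 17.2.

σ₀² = 17.2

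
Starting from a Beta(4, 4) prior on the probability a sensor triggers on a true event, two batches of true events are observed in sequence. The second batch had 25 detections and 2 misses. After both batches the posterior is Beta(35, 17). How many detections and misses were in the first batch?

Sequential conjugate updates are equivalent to a single update on the pooled data, so total successes = posterior α − prior α and total failures = posterior β − prior β.
Total across both batches: 35−4=31 detections, 17−4=13 misses.
Subtract the second batch: 31−25=6 detections and 13−2=11 misses.

6 detections and 11 misses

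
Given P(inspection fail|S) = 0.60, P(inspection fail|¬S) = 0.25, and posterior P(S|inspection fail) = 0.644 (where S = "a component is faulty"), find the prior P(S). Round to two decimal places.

In odds form, posterior odds = prior odds × likelihood ratio, so prior odds = posterior odds ÷ LR.
Posterior odds = 0.644/(1−0.644) = 1.8090. LR = 0.60/0.25 = 2.4000.
Prior odds = 1.8090/2.4000 = 0.7538, so P(S) = 0.7538/(1+0.7538) ≈ 0.43.

P(S) = 0.43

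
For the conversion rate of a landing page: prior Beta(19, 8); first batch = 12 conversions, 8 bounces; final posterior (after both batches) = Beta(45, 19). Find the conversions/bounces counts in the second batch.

14 conversions and 3 bounces

Sequential conjugate updates are equivalent to a single update on the pooled data, so total successes = posterior α − prior α and total failures = posterior β − prior β.
Total across both batches: 45−19=26 conversions, 19−8=11 bounces.
Subtract the first batch: 26−12=14 conversions and 11−8=3 bounces.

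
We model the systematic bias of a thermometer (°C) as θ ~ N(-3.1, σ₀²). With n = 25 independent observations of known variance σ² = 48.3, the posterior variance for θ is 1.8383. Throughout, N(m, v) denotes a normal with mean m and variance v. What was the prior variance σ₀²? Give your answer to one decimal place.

σ₀² = 37.9

For the Normal–Normal model with known σ², precisions add: τ_n = τ₀ + n/σ².
So 1/σ₀² = 1/1.8383 − 25/48.3 = 0.543981 − 0.517598 = 0.026383.
Hence σ₀² = 1/0.026383 ≈ 37.9.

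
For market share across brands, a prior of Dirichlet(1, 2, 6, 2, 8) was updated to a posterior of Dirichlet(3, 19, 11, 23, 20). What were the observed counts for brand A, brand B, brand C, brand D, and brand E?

counts (2, 17, 5, 21, 12)

For a Dirichlet(α) prior with multinomial counts c, the posterior is Dirichlet(α + c) componentwise.
Counts are posterior − prior componentwise: 3−1=2, 19−2=17, 11−6=5, 23−2=21, 20−8=12.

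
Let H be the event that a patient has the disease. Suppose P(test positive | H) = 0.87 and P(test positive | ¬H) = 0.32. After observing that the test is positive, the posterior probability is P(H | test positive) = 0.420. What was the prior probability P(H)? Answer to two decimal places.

P(H) = 0.21

Bayes' rule in odds form gives O(H|E) = O(H)·[P(E|H)/P(E|¬H)], hence O(H) = O(H|E)/LR.
Posterior odds = 0.420/(1−0.420) = 0.7241. LR = 0.87/0.32 = 2.7188.
Prior odds = 0.7241/2.7188 = 0.2663, so P(H) = 0.2663/(1+0.2663) ≈ 0.21.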